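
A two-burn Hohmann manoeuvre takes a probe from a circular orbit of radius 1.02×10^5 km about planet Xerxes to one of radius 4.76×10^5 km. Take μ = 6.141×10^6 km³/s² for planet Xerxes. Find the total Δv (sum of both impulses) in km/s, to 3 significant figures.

Δv = 3.66 km/s

Semi-major axis of the transfer orbit: a_t = (1.020×10^5 + 4.760×10^5)/2 = 2.890×10^5 km.
At r₁ the circular-orbit speed is v₁ = √(μ/r₁) = 7.759 km/s.
On the transfer ellipse at r₁, v² = μ(2/r − 1/a) gives v_p = √[μ(2/r₁ − 1/a_t)] = 9.958 km/s.
First burn Δv₁ = |v_p − v₁| = 2.199 km/s.
Circular speed at r₂: v₂ = √(μ/r₂) = 3.592 km/s.
Transfer-orbit speed at r₂: v_a = √[μ(2/r₂ − 1/a_t)] = 2.134 km/s.
Second burn Δv₂ = |v₂ − v_a| = 1.458 km/s.
Δv = Δv₁ + Δv₂ = 2.199 + 1.458 = 3.657 km/s.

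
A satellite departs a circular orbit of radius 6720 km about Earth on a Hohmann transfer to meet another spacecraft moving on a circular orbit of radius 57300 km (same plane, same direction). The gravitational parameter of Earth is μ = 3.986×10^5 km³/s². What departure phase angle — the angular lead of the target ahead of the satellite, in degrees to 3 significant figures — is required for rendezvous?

φ = 105°

Transfer-ellipse semi-major axis a_t = (r₁ + r₂)/2 = (6720 + 57300)/2 = 32010 km.
Transfer time t = π√(a_t³/μ) = 28497.70 s.
Target angular speed ω₂ = √(μ/r₂³) = 4.602955×10^-5 rad/s.
Angle swept by the target during transfer: ω₂·t = 1.31174 rad = 75.16°.
The satellite traverses 180° on the transfer ellipse, so the target must lead by 180° − 75.16° = 105°.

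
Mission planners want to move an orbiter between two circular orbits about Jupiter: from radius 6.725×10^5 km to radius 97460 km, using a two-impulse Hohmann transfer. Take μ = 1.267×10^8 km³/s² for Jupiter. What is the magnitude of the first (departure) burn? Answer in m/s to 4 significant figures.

Δv₁ = 6820 m/s

The Hohmann ellipse has a_t = (r₁ + r₂)/2 = 3.8498×10^5 km.
On the circular orbit at r = 6.725×10^5 km, v_c = √(μ/r) = 13.726 km/s.
Transfer-orbit speed at the same r (vis-viva, a = a_t): v_t = √[μ(2/r − 1/a_t)] = 6.9062 km/s.
Δv₁ = |v_t − v_c| = |6.9062 − 13.726| = 6.820 km/s.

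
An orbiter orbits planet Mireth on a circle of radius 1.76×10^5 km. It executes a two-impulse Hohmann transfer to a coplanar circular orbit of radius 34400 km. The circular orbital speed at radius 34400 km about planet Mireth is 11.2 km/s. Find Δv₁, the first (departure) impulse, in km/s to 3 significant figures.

Δv₁ = 2.12 km/s

From the circular-orbit relation v² = μ/r at r = 34400 km: μ = v²r = (11.2)² × 34400 = 4.31514×10^6 km³/s².
Semi-major axis of the transfer orbit: a_t = (1.760×10^5 + 34400)/2 = 1.052×10^5 km.
On the circular orbit at r = 1.760×10^5 km, v_c = √(μ/r) = 4.9515 km/s.
Transfer-orbit speed at the same r (vis-viva, a = a_t): v_t = √[μ(2/r − 1/a_t)] = 2.8315 km/s.
Δv₁ = |v_t − v_c| = |2.8315 − 4.9515| = 2.120 km/s.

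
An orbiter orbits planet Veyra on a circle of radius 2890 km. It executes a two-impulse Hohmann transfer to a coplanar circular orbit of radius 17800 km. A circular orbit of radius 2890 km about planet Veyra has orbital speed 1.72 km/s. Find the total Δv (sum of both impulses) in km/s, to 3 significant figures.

Δv = 0.863 km/s

From the circular-orbit relation v² = μ/r at r = 2890 km: μ = v²r = (1.72)² × 2890 = 8549.78 km³/s².
The Hohmann ellipse has a_t = (r₁ + r₂)/2 = 10345 km.
Circular speed at r₁: v₁ = √(μ/r₁) = √(8549.78/2890) = 1.7200 km/s.
On the transfer ellipse at r₁, vis-viva equation gives v_p = √[μ(2/r₁ − 1/a_t)] = 2.2562 km/s.
First burn Δv₁ = |v_p − v₁| = 0.5362 km/s.
At r₂, v₂ = √(μ/r₂) = 0.69305 km/s.
Transfer-orbit speed at r₂: v_a = √[μ(2/r₂ − 1/a_t)] = 0.36631 km/s.
Second burn Δv₂ = |v₂ − v_a| = 0.3267 km/s.
Total Δv = Δv₁ + Δv₂ = 0.8629 km/s.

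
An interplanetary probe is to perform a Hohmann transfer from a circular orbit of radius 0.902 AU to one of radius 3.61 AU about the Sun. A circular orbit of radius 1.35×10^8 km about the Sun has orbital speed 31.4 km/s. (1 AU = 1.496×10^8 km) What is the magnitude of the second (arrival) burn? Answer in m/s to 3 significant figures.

From the circular-orbit relation v² = μ/r at r = 1.35×10^8 km: μ = v²r = (31.4)² × 1.35×10^8 = 1.33105×10^11 km³/s².
In km: r₁ = 0.902 × 1.496×10^8 = 1.349392×10^8 km; r₂ = 3.61 × 1.496×10^8 = 5.40056×10^8 km.
Transfer-ellipse semi-major axis a_t = (r₁ + r₂)/2 = (1.349392×10^8 + 5.40056×10^8)/2 = 3.374976×10^8 km.
On the circular orbit at r = 5.40056×10^8 km, v_c = √(μ/r) = 15.699 km/s.
Vis-viva on the transfer ellipse at r = 5.40056×10^8 km gives v_t = √[μ(2/r − 1/a_t)] = 9.9268 km/s.
Δv₂ = |v_t − v_c| = |9.9268 − 15.699| = 5.772 km/s.

Δv₂ = 5770 m/s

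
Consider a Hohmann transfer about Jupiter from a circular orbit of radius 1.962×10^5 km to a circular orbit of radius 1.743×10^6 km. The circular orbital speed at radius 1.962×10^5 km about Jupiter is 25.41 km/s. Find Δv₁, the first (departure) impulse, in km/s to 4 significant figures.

From the circular-orbit relation v² = μ/r at r = 1.962×10^5 km: μ = v²r = (25.41)² × 1.962×10^5 = 1.26680×10^8 km³/s².
Semi-major axis of the transfer orbit: a_t = (1.962×10^5 + 1.743×10^6)/2 = 9.696×10^5 km.
On the circular orbit at r = 1.962×10^5 km, v_c = √(μ/r) = 25.410 km/s.
Vis-viva on the transfer ellipse at r = 1.962×10^5 km gives v_t = √[μ(2/r − 1/a_t)] = 34.069 km/s.
Δv₁ = |v_t − v_c| = |34.069 − 25.410| = 8.659 km/s.

Δv₁ = 8.659 km/s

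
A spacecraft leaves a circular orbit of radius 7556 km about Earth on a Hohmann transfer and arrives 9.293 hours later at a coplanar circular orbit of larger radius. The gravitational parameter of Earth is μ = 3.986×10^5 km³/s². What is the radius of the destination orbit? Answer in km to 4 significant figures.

Transfer time t = 9.293 hours = 33454.8 s, and t = π√(a_t³/μ).
So a_t = (μ t²/π²)^(1/3) = (3.986×10^5 × (33454.8)² / π²)^(1/3) = 35622 km.
Since a_t = (r₁ + r₂)/2, r₂ = 2a_t − r₁ = 2×35622 − 7556 = 63688 km.

r₂ = 63690 km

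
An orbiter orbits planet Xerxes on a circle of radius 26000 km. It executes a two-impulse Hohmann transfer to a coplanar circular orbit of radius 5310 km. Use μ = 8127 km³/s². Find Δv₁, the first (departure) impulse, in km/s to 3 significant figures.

Transfer-ellipse semi-major axis a_t = (r₁ + r₂)/2 = (26000 + 5310)/2 = 15655 km.
Circular speed at r = 26000 km: v_c = √(μ/r) = 0.5591 km/s.
Transfer-orbit speed at the same r (vis-viva, a = a_t): v_t = √[μ(2/r − 1/a_t)] = 0.3256 km/s.
Δv₁ = |v_t − v_c| = |0.3256 − 0.5591| = 0.2335 km/s.

Δv₁ = 0.233 km/s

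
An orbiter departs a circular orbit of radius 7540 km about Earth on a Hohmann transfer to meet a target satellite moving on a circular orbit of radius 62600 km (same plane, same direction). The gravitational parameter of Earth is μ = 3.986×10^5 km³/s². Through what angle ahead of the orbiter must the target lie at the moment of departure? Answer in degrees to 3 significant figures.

The Hohmann ellipse has a_t = (r₁ + r₂)/2 = 35070 km.
Transfer time t = π√(a_t³/μ) = 32680 s.
The target's mean motion on its circular orbit is ω₂ = √(μ/r₂³) = 4.031×10^-5 rad/s.
Angle swept by the target during transfer: ω₂·t = 1.3173 rad = 75.48°.
Arrival is 180° from departure on the ellipse, so φ = 180° − 75.48° = 105°.

φ = 105°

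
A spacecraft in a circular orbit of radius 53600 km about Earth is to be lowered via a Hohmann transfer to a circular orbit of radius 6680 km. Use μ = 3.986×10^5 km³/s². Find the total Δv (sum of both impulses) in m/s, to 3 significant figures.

Δv = 4020 m/s

Transfer-ellipse semi-major axis a_t = (r₁ + r₂)/2 = (53600 + 6680)/2 = 30140 km.
At r₁ the circular-orbit speed is v₁ = √(μ/r₁) = 2.727 km/s.
Transfer-orbit speed at r₁ (vis-viva): v_a = √[μ(2/r₁ − 1/a_t)] = 1.284 km/s.
First burn Δv₁ = |v_a − v₁| = 1.443 km/s.
Circular speed at r₂: v₂ = √(μ/r₂) = 7.72468 km/s.
Transfer-orbit speed at r₂: v_p = √[μ(2/r₂ − 1/a_t)] = 10.3013 km/s.
Second burn Δv₂ = |v₂ − v_p| = 2.577 km/s.
Δv = Δv₁ + Δv₂ = 1.443 + 2.577 = 4.020 km/s.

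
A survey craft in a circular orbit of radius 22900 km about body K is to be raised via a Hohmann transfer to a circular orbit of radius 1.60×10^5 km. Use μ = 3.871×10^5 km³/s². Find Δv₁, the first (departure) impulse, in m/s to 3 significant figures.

The Hohmann ellipse has a_t = (r₁ + r₂)/2 = 91450 km.
Circular speed at r = 22900 km: v_c = √(μ/r) = 4.111 km/s.
Vis-viva on the transfer ellipse at r = 22900 km gives v_t = √[μ(2/r − 1/a_t)] = 5.438 km/s.
Δv₁ = |v_t − v_c| = |5.438 − 4.111| = 1.327 km/s.

Δv₁ = 1330 m/s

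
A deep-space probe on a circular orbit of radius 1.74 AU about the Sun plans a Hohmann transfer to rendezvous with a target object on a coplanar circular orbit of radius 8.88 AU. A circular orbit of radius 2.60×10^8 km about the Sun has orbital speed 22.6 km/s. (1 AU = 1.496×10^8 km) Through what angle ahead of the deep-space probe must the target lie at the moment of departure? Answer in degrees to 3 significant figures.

From the circular-orbit relation v² = μ/r at r = 2.60×10^8 km: μ = v²r = (22.6)² × 2.60×10^8 = 1.32798×10^11 km³/s².
In km: r₁ = 1.74 × 1.496×10^8 = 2.60304×10^8 km; r₂ = 8.88 × 1.496×10^8 = 1.328448×10^9 km.
Semi-major axis of the transfer orbit: a_t = (2.60304×10^8 + 1.328448×10^9)/2 = 7.94376×10^8 km.
Transfer time t = π√(a_t³/μ) = 1.9302×10^8 s.
Target angular speed ω₂ = √(μ/r₂³) = 7.5262×10^-9 rad/s.
Angle swept by the target during transfer: ω₂·t = 1.4527 rad = 83.23°.
The deep-space probe traverses 180° on the transfer ellipse, so the target must lead by 180° − 83.23° = 96.8°.

φ = 96.8°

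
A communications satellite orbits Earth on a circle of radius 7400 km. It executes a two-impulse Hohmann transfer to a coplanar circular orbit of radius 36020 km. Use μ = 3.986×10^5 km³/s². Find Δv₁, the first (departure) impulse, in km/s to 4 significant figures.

The Hohmann ellipse has a_t = (r₁ + r₂)/2 = 21710 km.
Circular speed at r = 7400 km: v_c = √(μ/r) = 7.3393 km/s.
Vis-viva on the transfer ellipse at r = 7400 km gives v_t = √[μ(2/r − 1/a_t)] = 9.4535 km/s.
Δv₁ = |v_t − v_c| = |9.4535 − 7.3393| = 2.114 km/s.

Δv₁ = 2.114 km/s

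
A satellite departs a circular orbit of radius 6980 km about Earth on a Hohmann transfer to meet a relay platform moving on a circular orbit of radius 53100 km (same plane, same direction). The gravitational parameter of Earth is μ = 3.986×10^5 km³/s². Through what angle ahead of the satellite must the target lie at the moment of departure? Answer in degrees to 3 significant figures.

φ = 103°

Semi-major axis of the transfer orbit: a_t = (6980 + 53100)/2 = 30040 km.
The half-period of the transfer ellipse is t = π√(a_t³/μ) = 25908 s.
Target angular speed ω₂ = √(μ/r₂³) = 5.1597×10^-5 rad/s.
Angle swept by the target during transfer: ω₂·t = 1.3368 rad = 76.59°.
The satellite traverses 180° on the transfer ellipse, so the target must lead by 180° − 76.59° = 103°.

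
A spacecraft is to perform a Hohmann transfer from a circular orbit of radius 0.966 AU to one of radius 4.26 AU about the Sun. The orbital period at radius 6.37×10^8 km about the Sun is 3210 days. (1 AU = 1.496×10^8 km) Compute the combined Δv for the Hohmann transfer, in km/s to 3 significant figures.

Δv = 14.0 km/s

From Kepler's third law T² = 4π²r³/μ at r = 6.37×10^8 km, T = 3210 days = 3210 × 86400 s = 2.77344×10^8 s: μ = 4π²r³/T² = 1.32660×10^11 km³/s².
In km: r₁ = 0.966 × 1.496×10^8 = 1.445136×10^8 km; r₂ = 4.26 × 1.496×10^8 = 6.37296×10^8 km.
The Hohmann ellipse has a_t = (r₁ + r₂)/2 = 3.909048×10^8 km.
Circular speed at r₁: v₁ = √(μ/r₁) = √(1.32660×10^11/1.445136×10^8) = 30.298 km/s.
Transfer-orbit speed at r₁ (vis-viva equation): v_p = √[μ(2/r₁ − 1/a_t)] = 38.686 km/s.
First burn Δv₁ = |v_p − v₁| = 8.388 km/s.
Circular speed at r₂: v₂ = √(μ/r₂) = 14.4278 km/s.
Transfer-orbit speed at r₂: v_a = √[μ(2/r₂ − 1/a_t)] = 8.77240 km/s.
Second burn Δv₂ = |v₂ − v_a| = 5.655 km/s.
Δv = Δv₁ + Δv₂ = 8.388 + 5.655 = 14.04 km/s.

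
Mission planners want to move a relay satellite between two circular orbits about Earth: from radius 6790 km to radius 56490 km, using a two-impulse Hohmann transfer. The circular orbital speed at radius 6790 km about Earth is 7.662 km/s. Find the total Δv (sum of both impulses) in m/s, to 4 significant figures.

Δv = 4002 m/s

From the circular-orbit relation v² = μ/r at r = 6790 km: μ = v²r = (7.662)² × 6790 = 3.98615×10^5 km³/s².
Semi-major axis of the transfer orbit: a_t = (6790 + 56490)/2 = 31640 km.
At r₁ the circular-orbit speed is v₁ = √(μ/r₁) = 7.6620 km/s.
Transfer-orbit speed at r₁ (vis-viva): v_p = √[μ(2/r₁ − 1/a_t)] = 10.238 km/s.
First burn Δv₁ = |v_p − v₁| = 2.576 km/s.
At r₂, v₂ = √(μ/r₂) = 2.6564 km/s.
Transfer-orbit speed at r₂: v_a = √[μ(2/r₂ − 1/a_t)] = 1.2306 km/s.
Second burn Δv₂ = |v₂ − v_a| = 1.426 km/s.
Total Δv = Δv₁ + Δv₂ = 4.002 km/s.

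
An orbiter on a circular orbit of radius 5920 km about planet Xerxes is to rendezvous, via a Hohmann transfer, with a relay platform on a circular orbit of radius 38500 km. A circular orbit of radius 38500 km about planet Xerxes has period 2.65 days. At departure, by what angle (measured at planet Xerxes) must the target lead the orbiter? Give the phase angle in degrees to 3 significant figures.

From Kepler's third law T² = 4π²r³/μ at r = 38500 km, T = 2.65 days = 2.65 × 86400 s = 2.2896×10^5 s: μ = 4π²r³/T² = 42975.7 km³/s².
The Hohmann ellipse has a_t = (r₁ + r₂)/2 = 22210 km.
Transfer time t = π√(a_t³/μ) = 50160 s.
The target's mean motion on its circular orbit is ω₂ = √(μ/r₂³) = 2.7442×10^-5 rad/s.
Angle swept by the target during transfer: ω₂·t = 1.3765 rad = 78.87°.
The orbiter traverses 180° on the transfer ellipse, so the target must lead by 180° − 78.87° = 101°.

φ = 101°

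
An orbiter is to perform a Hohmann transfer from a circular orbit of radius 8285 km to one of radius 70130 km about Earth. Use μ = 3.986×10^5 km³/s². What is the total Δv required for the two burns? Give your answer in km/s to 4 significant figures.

Δv = 3.629 km/s

The Hohmann ellipse has a_t = (r₁ + r₂)/2 = 39207.5 km.
Circular speed at r₁: v₁ = √(μ/r₁) = √(3.986×10^5/8285) = 6.93621 km/s.
Transfer-orbit speed at r₁ (v² = μ(2/r − 1/a)): v_p = √[μ(2/r₁ − 1/a_t)] = 9.27662 km/s.
First burn Δv₁ = |v_p − v₁| = 2.34041 km/s.
At r₂, v₂ = √(μ/r₂) = 2.38406 km/s.
Transfer-orbit speed at r₂: v_a = √[μ(2/r₂ − 1/a_t)] = 1.09592 km/s.
Second burn Δv₂ = |v₂ − v_a| = 1.28814 km/s.
Δv = Δv₁ + Δv₂ = 2.34041 + 1.28814 = 3.629 km/s.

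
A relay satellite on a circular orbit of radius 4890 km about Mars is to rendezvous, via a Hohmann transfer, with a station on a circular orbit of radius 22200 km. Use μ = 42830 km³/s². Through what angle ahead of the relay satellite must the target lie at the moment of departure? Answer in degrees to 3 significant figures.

Transfer-ellipse semi-major axis a_t = (r₁ + r₂)/2 = (4890 + 22200)/2 = 13545 km.
Transfer time t = π√(a_t³/μ) = 23930.09 s.
The target's mean motion on its circular orbit is ω₂ = √(μ/r₂³) = 6.256689×10^-5 rad/s.
Angle swept by the target during transfer: ω₂·t = 1.497231 rad = 85.79°.
Arrival is 180° from departure on the ellipse, so φ = 180° − 85.79° = 94.2°.

φ = 94.2°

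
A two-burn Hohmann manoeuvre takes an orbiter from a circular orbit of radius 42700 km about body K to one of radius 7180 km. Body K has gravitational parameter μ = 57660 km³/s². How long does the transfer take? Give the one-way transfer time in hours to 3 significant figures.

Transfer-ellipse semi-major axis a_t = (r₁ + r₂)/2 = (42700 + 7180)/2 = 24940 km.
By Kepler's third law the transfer-orbit period is T = 2π√(a_t³/μ), so t = T/2 = 51530 s.
Converting: 51530 s ÷ 3600 s/hour = 14.3 hours.

t = 14.3 hours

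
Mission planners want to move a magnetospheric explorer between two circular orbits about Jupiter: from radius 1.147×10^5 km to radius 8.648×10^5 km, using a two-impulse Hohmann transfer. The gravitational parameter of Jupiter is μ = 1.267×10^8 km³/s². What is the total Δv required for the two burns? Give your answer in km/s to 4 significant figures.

Δv = 17.18 km/s

The Hohmann ellipse has a_t = (r₁ + r₂)/2 = 4.8975×10^5 km.
Circular speed at r₁: v₁ = √(μ/r₁) = √(1.267×10^8/1.147×10^5) = 33.236 km/s.
Transfer-orbit speed at r₁ (vis-viva): v_p = √[μ(2/r₁ − 1/a_t)] = 44.165 km/s.
First burn Δv₁ = |v_p − v₁| = 10.93 km/s.
At r₂, v₂ = √(μ/r₂) = 12.104 km/s.
Transfer-orbit speed at r₂: v_a = √[μ(2/r₂ − 1/a_t)] = 5.8577 km/s.
Second burn Δv₂ = |v₂ − v_a| = 6.246 km/s.
Total Δv = Δv₁ + Δv₂ = 17.18 km/s.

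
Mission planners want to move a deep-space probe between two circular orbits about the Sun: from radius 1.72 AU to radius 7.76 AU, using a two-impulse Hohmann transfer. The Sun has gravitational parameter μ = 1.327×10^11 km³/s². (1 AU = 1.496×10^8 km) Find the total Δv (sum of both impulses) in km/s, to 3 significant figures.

In km: r₁ = 1.72 × 1.496×10^8 = 2.57312×10^8 km; r₂ = 7.76 × 1.496×10^8 = 1.160896×10^9 km.
Transfer-ellipse semi-major axis a_t = (r₁ + r₂)/2 = (2.57312×10^8 + 1.160896×10^9)/2 = 7.09104×10^8 km.
At r₁ the circular-orbit speed is v₁ = √(μ/r₁) = 22.7094 km/s.
On the transfer ellipse at r₁, vis-viva gives v_p = √[μ(2/r₁ − 1/a_t)] = 29.0568 km/s.
First burn Δv₁ = |v_p − v₁| = 6.347 km/s.
At r₂, v₂ = √(μ/r₂) = 10.6915 km/s.
Transfer-orbit speed at r₂: v_a = √[μ(2/r₂ − 1/a_t)] = 6.44042 km/s.
Second burn Δv₂ = |v₂ − v_a| = 4.251 km/s.
Total Δv = Δv₁ + Δv₂ = 10.60 km/s.

Δv = 10.6 km/s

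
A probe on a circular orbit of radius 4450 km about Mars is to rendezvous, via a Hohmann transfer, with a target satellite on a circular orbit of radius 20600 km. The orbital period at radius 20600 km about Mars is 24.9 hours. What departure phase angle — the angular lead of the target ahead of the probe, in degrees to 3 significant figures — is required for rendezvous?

φ = 94.7°

From Kepler's third law T² = 4π²r³/μ at r = 20600 km, T = 24.9 hours = 24.9 × 3600 s = 89640 s: μ = 4π²r³/T² = 42949.5 km³/s².
The Hohmann ellipse has a_t = (r₁ + r₂)/2 = 12525 km.
The half-period of the transfer ellipse is t = π√(a_t³/μ) = 21250 s.
Target angular speed ω₂ = √(μ/r₂³) = 7.009×10^-5 rad/s.
Angle swept by the target during transfer: ω₂·t = 1.4894 rad = 85.34°.
The probe traverses 180° on the transfer ellipse, so the target must lead by 180° − 85.34° = 94.7°.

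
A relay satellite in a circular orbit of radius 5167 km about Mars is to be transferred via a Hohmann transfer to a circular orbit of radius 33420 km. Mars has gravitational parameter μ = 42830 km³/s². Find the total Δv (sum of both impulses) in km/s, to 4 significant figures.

Δv = 1.456 km/s

Semi-major axis of the transfer orbit: a_t = (5167 + 33420)/2 = 19293.5 km.
At r₁ the circular-orbit speed is v₁ = √(μ/r₁) = 2.879087 km/s.
Transfer-orbit speed at r₁ (v² = μ(2/r − 1/a)): v_p = √[μ(2/r₁ − 1/a_t)] = 3.789244 km/s.
First burn Δv₁ = |v_p − v₁| = 0.9102 km/s.
At r₂, v₂ = √(μ/r₂) = 1.132 km/s.
Transfer-orbit speed at r₂: v_a = √[μ(2/r₂ − 1/a_t)] = 0.5858 km/s.
Second burn Δv₂ = |v₂ − v_a| = 0.5462 km/s.
Total Δv = Δv₁ + Δv₂ = 1.456 km/s.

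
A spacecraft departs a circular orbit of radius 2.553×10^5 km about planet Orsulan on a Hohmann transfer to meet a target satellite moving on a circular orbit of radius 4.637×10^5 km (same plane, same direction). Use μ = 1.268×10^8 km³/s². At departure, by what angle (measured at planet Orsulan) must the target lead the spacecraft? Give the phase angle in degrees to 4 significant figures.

Semi-major axis of the transfer orbit: a_t = (2.553×10^5 + 4.637×10^5)/2 = 3.595×10^5 km.
The half-period of the transfer ellipse is t = π√(a_t³/μ) = 60140 s.
The target's mean motion on its circular orbit is ω₂ = √(μ/r₂³) = 3.566×10^-5 rad/s.
Angle swept by the target during transfer: ω₂·t = 2.1446 rad = 122.88°.
Arrival is 180° from departure on the ellipse, so φ = 180° − 122.88° = 57.12°.

φ = 57.12°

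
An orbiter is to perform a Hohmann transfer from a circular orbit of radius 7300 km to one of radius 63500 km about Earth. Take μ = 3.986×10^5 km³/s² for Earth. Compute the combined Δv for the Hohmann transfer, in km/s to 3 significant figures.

Transfer-ellipse semi-major axis a_t = (r₁ + r₂)/2 = (7300 + 63500)/2 = 35400 km.
Circular speed at r₁: v₁ = √(μ/r₁) = √(3.986×10^5/7300) = 7.3894 km/s.
Transfer-orbit speed at r₁ (v² = μ(2/r − 1/a)): v_p = √[μ(2/r₁ − 1/a_t)] = 9.8967 km/s.
First burn Δv₁ = |v_p − v₁| = 2.507 km/s.
At r₂, v₂ = √(μ/r₂) = 2.5054 km/s.
Transfer-orbit speed at r₂: v_a = √[μ(2/r₂ − 1/a_t)] = 1.1377 km/s.
Second burn Δv₂ = |v₂ − v_a| = 1.368 km/s.
Total Δv = Δv₁ + Δv₂ = 3.875 km/s.

Δv = 3.88 km/s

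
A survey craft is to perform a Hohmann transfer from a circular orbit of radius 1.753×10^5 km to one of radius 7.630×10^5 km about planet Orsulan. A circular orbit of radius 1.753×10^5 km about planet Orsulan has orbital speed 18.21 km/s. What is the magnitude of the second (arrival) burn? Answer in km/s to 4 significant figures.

Δv₂ = 3.393 km/s

From the circular-orbit relation v² = μ/r at r = 1.753×10^5 km: μ = v²r = (18.21)² × 1.753×10^5 = 5.81302×10^7 km³/s².
The Hohmann ellipse has a_t = (r₁ + r₂)/2 = 4.6915×10^5 km.
Circular speed at r = 7.630×10^5 km: v_c = √(μ/r) = 8.728 km/s.
Transfer-orbit speed at the same r (vis-viva, a = a_t): v_t = √[μ(2/r − 1/a_t)] = 5.335 km/s.
Δv₂ = |v_t − v_c| = |5.335 − 8.728| = 3.393 km/s.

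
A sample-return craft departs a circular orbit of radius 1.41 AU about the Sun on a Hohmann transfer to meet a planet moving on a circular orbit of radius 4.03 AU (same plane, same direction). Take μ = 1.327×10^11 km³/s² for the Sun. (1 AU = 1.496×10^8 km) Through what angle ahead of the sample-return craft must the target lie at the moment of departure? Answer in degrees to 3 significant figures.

φ = 80.2°

In km: r₁ = 1.41 × 1.496×10^8 = 2.10936×10^8 km; r₂ = 4.03 × 1.496×10^8 = 6.02888×10^8 km.
Semi-major axis of the transfer orbit: a_t = (2.10936×10^8 + 6.02888×10^8)/2 = 4.06912×10^8 km.
The half-period of the transfer ellipse is t = π√(a_t³/μ) = 7.079×10^7 s.
Target angular speed ω₂ = √(μ/r₂³) = 2.461×10^-8 rad/s.
Angle swept by the target during transfer: ω₂·t = 1.742 rad = 99.81°.
The sample-return craft traverses 180° on the transfer ellipse, so the target must lead by 180° − 99.81° = 80.2°.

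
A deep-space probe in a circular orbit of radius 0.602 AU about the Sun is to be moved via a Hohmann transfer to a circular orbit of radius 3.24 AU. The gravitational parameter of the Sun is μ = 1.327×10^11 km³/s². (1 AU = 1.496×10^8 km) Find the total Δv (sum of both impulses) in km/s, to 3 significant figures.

Δv = 18.7 km/s

In km: r₁ = 0.602 × 1.496×10^8 = 9.00592×10^7 km; r₂ = 3.24 × 1.496×10^8 = 4.84704×10^8 km.
Transfer-ellipse semi-major axis a_t = (r₁ + r₂)/2 = (9.00592×10^7 + 4.84704×10^8)/2 = 2.873816×10^8 km.
Circular speed at r₁: v₁ = √(μ/r₁) = √(1.327×10^11/9.00592×10^7) = 38.386 km/s.
On the transfer ellipse at r₁, v² = μ(2/r − 1/a) gives v_p = √[μ(2/r₁ − 1/a_t)] = 49.852 km/s.
First burn Δv₁ = |v_p − v₁| = 11.47 km/s.
Circular speed at r₂: v₂ = √(μ/r₂) = 16.5462 km/s.
Transfer-orbit speed at r₂: v_a = √[μ(2/r₂ − 1/a_t)] = 9.26257 km/s.
Second burn Δv₂ = |v₂ − v_a| = 7.284 km/s.
Δv = Δv₁ + Δv₂ = 11.47 + 7.284 = 18.75 km/s.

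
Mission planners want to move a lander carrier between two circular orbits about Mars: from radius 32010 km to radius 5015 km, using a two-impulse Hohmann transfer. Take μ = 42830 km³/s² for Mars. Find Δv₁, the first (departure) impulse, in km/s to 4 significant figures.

Δv₁ = 0.5547 km/s

The Hohmann ellipse has a_t = (r₁ + r₂)/2 = 18512.5 km.
Circular speed at r = 32010 km: v_c = √(μ/r) = 1.15673 km/s.
Transfer-orbit speed at the same r (vis-viva, a = a_t): v_t = √[μ(2/r − 1/a_t)] = 0.602052 km/s.
Δv₁ = |v_t − v_c| = |0.602052 − 1.15673| = 0.5547 km/s.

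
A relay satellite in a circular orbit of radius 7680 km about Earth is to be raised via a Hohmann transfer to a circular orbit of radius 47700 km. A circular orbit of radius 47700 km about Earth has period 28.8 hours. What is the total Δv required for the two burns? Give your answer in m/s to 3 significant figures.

From Kepler's third law T² = 4π²r³/μ at r = 47700 km, T = 28.8 hours = 28.8 × 3600 s = 1.0368×10^5 s: μ = 4π²r³/T² = 3.98589×10^5 km³/s².
Transfer-ellipse semi-major axis a_t = (r₁ + r₂)/2 = (7680 + 47700)/2 = 27690 km.
At r₁ the circular-orbit speed is v₁ = √(μ/r₁) = 7.2041 km/s.
On the transfer ellipse at r₁, v² = μ(2/r − 1/a) gives v_p = √[μ(2/r₁ − 1/a_t)] = 9.4554 km/s.
First burn Δv₁ = |v_p − v₁| = 2.2513 km/s.
At r₂, v₂ = √(μ/r₂) = 2.8907 km/s.
Transfer-orbit speed at r₂: v_a = √[μ(2/r₂ − 1/a_t)] = 1.5224 km/s.
Second burn Δv₂ = |v₂ − v_a| = 1.3683 km/s.
Δv = Δv₁ + Δv₂ = 2.2513 + 1.3683 = 3.620 km/s.

Δv = 3620 m/s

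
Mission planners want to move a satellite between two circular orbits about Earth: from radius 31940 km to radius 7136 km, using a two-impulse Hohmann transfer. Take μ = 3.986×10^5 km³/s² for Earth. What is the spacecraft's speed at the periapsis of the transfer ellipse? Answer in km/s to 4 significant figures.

v = 9.556 km/s

Transfer-ellipse semi-major axis a_t = (r₁ + r₂)/2 = (31940 + 7136)/2 = 19538 km.
The periapsis of the transfer ellipse is at r = 7136 km.
Applying v² = μ(2/r − 1/a_t): v = 9.556 km/s.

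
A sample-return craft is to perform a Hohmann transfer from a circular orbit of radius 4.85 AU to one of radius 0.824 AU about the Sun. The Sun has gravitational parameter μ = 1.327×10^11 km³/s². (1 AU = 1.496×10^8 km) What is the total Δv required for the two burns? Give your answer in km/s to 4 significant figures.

In km: r₁ = 4.85 × 1.496×10^8 = 7.2556×10^8 km; r₂ = 0.824 × 1.496×10^8 = 1.232704×10^8 km.
Transfer-ellipse semi-major axis a_t = (r₁ + r₂)/2 = (7.2556×10^8 + 1.232704×10^8)/2 = 4.244152×10^8 km.
At r₁ the circular-orbit speed is v₁ = √(μ/r₁) = 13.5238 km/s.
On the transfer ellipse at r₁, vis-viva equation gives v_a = √[μ(2/r₁ − 1/a_t)] = 7.28841 km/s.
First burn Δv₁ = |v_a − v₁| = 6.2354 km/s.
Circular speed at r₂: v₂ = √(μ/r₂) = 32.810 km/s.
Transfer-orbit speed at r₂: v_p = √[μ(2/r₂ − 1/a_t)] = 42.899 km/s.
Second burn Δv₂ = |v₂ − v_p| = 10.089 km/s.
Total Δv = Δv₁ + Δv₂ = 16.32 km/s.

Δv = 16.32 km/s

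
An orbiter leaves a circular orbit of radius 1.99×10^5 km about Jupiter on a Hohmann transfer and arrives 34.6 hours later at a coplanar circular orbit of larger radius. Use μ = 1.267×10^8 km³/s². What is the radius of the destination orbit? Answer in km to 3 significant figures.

r₂ = 9.69×10^5 km

Transfer time t = 34.6 hours = 1.2456×10^5 s, and t = π√(a_t³/μ).
So a_t = (μ t²/π²)^(1/3) = (1.267×10^8 × (1.2456×10^5)² / π²)^(1/3) = 5.8400×10^5 km.
Since a_t = (r₁ + r₂)/2, r₂ = 2a_t − r₁ = 2×5.8400×10^5 − 1.990×10^5 = 9.690×10^5 km.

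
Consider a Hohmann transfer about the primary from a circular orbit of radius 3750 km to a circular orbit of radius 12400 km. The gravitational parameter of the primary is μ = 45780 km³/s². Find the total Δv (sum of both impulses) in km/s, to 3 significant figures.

Δv = 1.45 km/s

Transfer-ellipse semi-major axis a_t = (r₁ + r₂)/2 = (3750 + 12400)/2 = 8075 km.
At r₁ the circular-orbit speed is v₁ = √(μ/r₁) = 3.4940 km/s.
Transfer-orbit speed at r₁ (vis-viva equation): v_p = √[μ(2/r₁ − 1/a_t)] = 4.3297 km/s.
First burn Δv₁ = |v_p − v₁| = 0.8357 km/s.
At r₂, v₂ = √(μ/r₂) = 1.921 km/s.
Transfer-orbit speed at r₂: v_a = √[μ(2/r₂ − 1/a_t)] = 1.309 km/s.
Second burn Δv₂ = |v₂ − v_a| = 0.6120 km/s.
Δv = Δv₁ + Δv₂ = 0.8357 + 0.6120 = 1.448 km/s.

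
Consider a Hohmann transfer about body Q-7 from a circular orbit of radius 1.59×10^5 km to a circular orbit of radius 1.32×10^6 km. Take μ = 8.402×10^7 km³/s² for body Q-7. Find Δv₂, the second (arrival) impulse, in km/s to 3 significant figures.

Semi-major axis of the transfer orbit: a_t = (1.590×10^5 + 1.320×10^6)/2 = 7.395×10^5 km.
On the circular orbit at r = 1.320×10^6 km, v_c = √(μ/r) = 7.978 km/s.
Transfer-orbit speed at the same r (vis-viva, a = a_t): v_t = √[μ(2/r − 1/a_t)] = 3.699 km/s.
Δv₂ = |v_t − v_c| = |3.699 − 7.978| = 4.279 km/s.

Δv₂ = 4.28 km/s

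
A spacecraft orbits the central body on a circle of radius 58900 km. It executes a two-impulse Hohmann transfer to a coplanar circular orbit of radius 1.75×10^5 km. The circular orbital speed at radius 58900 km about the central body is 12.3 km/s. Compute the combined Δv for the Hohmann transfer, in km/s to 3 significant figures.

Δv = 4.82 km/s

From the circular-orbit relation v² = μ/r at r = 58900 km: μ = v²r = (12.3)² × 58900 = 8.91098×10^6 km³/s².
Semi-major axis of the transfer orbit: a_t = (58900 + 1.750×10^5)/2 = 1.1695×10^5 km.
At r₁ the circular-orbit speed is v₁ = √(μ/r₁) = 12.300 km/s.
On the transfer ellipse at r₁, vis-viva equation gives v_p = √[μ(2/r₁ − 1/a_t)] = 15.046 km/s.
First burn Δv₁ = |v_p − v₁| = 2.746 km/s.
Circular speed at r₂: v₂ = √(μ/r₂) = 7.136 km/s.
Transfer-orbit speed at r₂: v_a = √[μ(2/r₂ − 1/a_t)] = 5.064 km/s.
Second burn Δv₂ = |v₂ − v_a| = 2.072 km/s.
Total Δv = Δv₁ + Δv₂ = 4.818 km/s.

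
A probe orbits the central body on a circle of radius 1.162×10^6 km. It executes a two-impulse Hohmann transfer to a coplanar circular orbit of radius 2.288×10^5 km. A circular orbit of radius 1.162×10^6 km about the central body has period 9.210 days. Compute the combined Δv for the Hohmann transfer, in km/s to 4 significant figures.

From Kepler's third law T² = 4π²r³/μ at r = 1.162×10^6 km, T = 9.210 days = 9.210 × 86400 s = 7.95744×10^5 s: μ = 4π²r³/T² = 9.78208×10^7 km³/s².
Semi-major axis of the transfer orbit: a_t = (1.162×10^6 + 2.288×10^5)/2 = 6.954×10^5 km.
At r₁ the circular-orbit speed is v₁ = √(μ/r₁) = 9.17514 km/s.
Transfer-orbit speed at r₁ (v² = μ(2/r − 1/a)): v_a = √[μ(2/r₁ − 1/a_t)] = 5.26288 km/s.
First burn Δv₁ = |v_a − v₁| = 3.9123 km/s.
At r₂, v₂ = √(μ/r₂) = 20.6770 km/s.
Transfer-orbit speed at r₂: v_p = √[μ(2/r₂ − 1/a_t)] = 26.7284 km/s.
Second burn Δv₂ = |v₂ − v_p| = 6.0514 km/s.
Δv = Δv₁ + Δv₂ = 3.9123 + 6.0514 = 9.964 km/s.

Δv = 9.964 km/s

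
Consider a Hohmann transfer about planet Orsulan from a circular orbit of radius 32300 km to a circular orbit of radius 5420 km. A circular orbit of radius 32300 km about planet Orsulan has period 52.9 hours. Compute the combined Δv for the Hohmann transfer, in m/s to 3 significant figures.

Δv = 1300 m/s

From Kepler's third law T² = 4π²r³/μ at r = 32300 km, T = 52.9 hours = 52.9 × 3600 s = 1.9044×10^5 s: μ = 4π²r³/T² = 36681.8 km³/s².
Transfer-ellipse semi-major axis a_t = (r₁ + r₂)/2 = (32300 + 5420)/2 = 18860 km.
Circular speed at r₁: v₁ = √(μ/r₁) = √(36681.8/32300) = 1.0657 km/s.
On the transfer ellipse at r₁, vis-viva equation gives v_a = √[μ(2/r₁ − 1/a_t)] = 0.57129 km/s.
First burn Δv₁ = |v_a − v₁| = 0.4944 km/s.
Circular speed at r₂: v₂ = √(μ/r₂) = 2.602 km/s.
Transfer-orbit speed at r₂: v_p = √[μ(2/r₂ − 1/a_t)] = 3.405 km/s.
Second burn Δv₂ = |v₂ − v_p| = 0.8030 km/s.
Total Δv = Δv₁ + Δv₂ = 1.297 km/s.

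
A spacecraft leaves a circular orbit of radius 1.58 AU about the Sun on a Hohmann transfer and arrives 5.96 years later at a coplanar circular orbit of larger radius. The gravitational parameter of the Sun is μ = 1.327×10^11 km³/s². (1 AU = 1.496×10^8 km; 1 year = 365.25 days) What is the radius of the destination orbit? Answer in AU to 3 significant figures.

r₂ = 8.86 AU

In km: r₁ = 1.58 × 1.496×10^8 = 2.36368×10^8 km.
Transfer time t = 5.96 years × 365.25 × 86400 s = 1.88083296×10^8 s, and t = π√(a_t³/μ).
So a_t = (μ t²/π²)^(1/3) = (1.327×10^11 × (1.88083296×10^8)² / π²)^(1/3) = 7.8059×10^8 km.
Since a_t = (r₁ + r₂)/2, r₂ = 2a_t − r₁ = 2×7.8059×10^8 − 2.36368×10^8 = 1.324812×10^9 km.
In AU: r₂ = 1.324812×10^9 / 1.496×10^8 = 8.86 AU.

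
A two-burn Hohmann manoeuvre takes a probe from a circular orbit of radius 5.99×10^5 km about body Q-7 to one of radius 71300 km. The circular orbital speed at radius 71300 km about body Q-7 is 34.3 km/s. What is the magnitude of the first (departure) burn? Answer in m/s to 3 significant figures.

From the circular-orbit relation v² = μ/r at r = 71300 km: μ = v²r = (34.3)² × 71300 = 8.38837×10^7 km³/s².
Semi-major axis of the transfer orbit: a_t = (5.990×10^5 + 71300)/2 = 3.3515×10^5 km.
On the circular orbit at r = 5.990×10^5 km, v_c = √(μ/r) = 11.834 km/s.
Vis-viva on the transfer ellipse at r = 5.990×10^5 km gives v_t = √[μ(2/r − 1/a_t)] = 5.4582 km/s.
Δv₁ = |v_t − v_c| = |5.4582 − 11.834| = 6.376 km/s.

Δv₁ = 6380 m/s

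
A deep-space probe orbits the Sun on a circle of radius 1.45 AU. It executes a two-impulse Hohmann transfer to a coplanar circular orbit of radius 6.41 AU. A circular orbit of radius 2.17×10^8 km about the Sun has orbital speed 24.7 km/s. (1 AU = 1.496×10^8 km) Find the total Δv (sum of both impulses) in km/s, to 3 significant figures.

Δv = 11.5 km/s

From the circular-orbit relation v² = μ/r at r = 2.17×10^8 km: μ = v²r = (24.7)² × 2.17×10^8 = 1.32390×10^11 km³/s².
In km: r₁ = 1.45 × 1.496×10^8 = 2.1692×10^8 km; r₂ = 6.41 × 1.496×10^8 = 9.58936×10^8 km.
Transfer-ellipse semi-major axis a_t = (r₁ + r₂)/2 = (2.1692×10^8 + 9.58936×10^8)/2 = 5.87928×10^8 km.
Circular speed at r₁: v₁ = √(μ/r₁) = √(1.32390×10^11/2.1692×10^8) = 24.705 km/s.
Transfer-orbit speed at r₁ (v² = μ(2/r − 1/a)): v_p = √[μ(2/r₁ − 1/a_t)] = 31.551 km/s.
First burn Δv₁ = |v_p − v₁| = 6.846 km/s.
At r₂, v₂ = √(μ/r₂) = 11.75 km/s.
Transfer-orbit speed at r₂: v_a = √[μ(2/r₂ − 1/a_t)] = 7.137 km/s.
Second burn Δv₂ = |v₂ − v_a| = 4.613 km/s.
Total Δv = Δv₁ + Δv₂ = 11.46 km/s.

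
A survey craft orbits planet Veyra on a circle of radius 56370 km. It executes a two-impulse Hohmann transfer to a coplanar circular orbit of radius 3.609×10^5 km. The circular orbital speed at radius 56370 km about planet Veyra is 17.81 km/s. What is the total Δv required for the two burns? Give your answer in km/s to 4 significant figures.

From the circular-orbit relation v² = μ/r at r = 56370 km: μ = v²r = (17.81)² × 56370 = 1.78803×10^7 km³/s².
The Hohmann ellipse has a_t = (r₁ + r₂)/2 = 2.08635×10^5 km.
At r₁ the circular-orbit speed is v₁ = √(μ/r₁) = 17.810 km/s.
Transfer-orbit speed at r₁ (vis-viva equation): v_p = √[μ(2/r₁ − 1/a_t)] = 23.424 km/s.
First burn Δv₁ = |v_p − v₁| = 5.614 km/s.
Circular speed at r₂: v₂ = √(μ/r₂) = 7.039 km/s.
Transfer-orbit speed at r₂: v_a = √[μ(2/r₂ − 1/a_t)] = 3.659 km/s.
Second burn Δv₂ = |v₂ − v_a| = 3.380 km/s.
Δv = Δv₁ + Δv₂ = 5.614 + 3.380 = 8.994 km/s.

Δv = 8.994 km/s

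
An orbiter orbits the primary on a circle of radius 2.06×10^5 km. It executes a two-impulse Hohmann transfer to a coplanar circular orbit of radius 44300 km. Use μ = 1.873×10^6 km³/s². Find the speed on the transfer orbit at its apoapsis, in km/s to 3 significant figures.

Transfer-ellipse semi-major axis a_t = (r₁ + r₂)/2 = (2.060×10^5 + 44300)/2 = 1.2515×10^5 km.
The apoapsis of the transfer ellipse is at r = 2.060×10^5 km.
Vis-viva: v = √[μ(2/r − 1/a_t)] = √[1.873×10^6 × (2/2.060×10^5 − 1/1.2515×10^5)] = 1.794 km/s.

v = 1.79 km/s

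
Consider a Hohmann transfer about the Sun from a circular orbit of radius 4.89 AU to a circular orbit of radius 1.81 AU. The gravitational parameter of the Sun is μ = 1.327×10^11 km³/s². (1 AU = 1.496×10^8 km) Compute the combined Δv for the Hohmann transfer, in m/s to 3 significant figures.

Δv = 8180 m/s

In km: r₁ = 4.89 × 1.496×10^8 = 7.31544×10^8 km; r₂ = 1.81 × 1.496×10^8 = 2.70776×10^8 km.
Semi-major axis of the transfer orbit: a_t = (7.31544×10^8 + 2.70776×10^8)/2 = 5.0116×10^8 km.
Circular speed at r₁: v₁ = √(μ/r₁) = √(1.327×10^11/7.31544×10^8) = 13.468 km/s.
Transfer-orbit speed at r₁ (vis-viva): v_a = √[μ(2/r₁ − 1/a_t)] = 9.8999 km/s.
First burn Δv₁ = |v_a − v₁| = 3.568 km/s.
At r₂, v₂ = √(μ/r₂) = 22.1376 km/s.
Transfer-orbit speed at r₂: v_p = √[μ(2/r₂ − 1/a_t)] = 26.7462 km/s.
Second burn Δv₂ = |v₂ − v_p| = 4.609 km/s.
Δv = Δv₁ + Δv₂ = 3.568 + 4.609 = 8.177 km/s.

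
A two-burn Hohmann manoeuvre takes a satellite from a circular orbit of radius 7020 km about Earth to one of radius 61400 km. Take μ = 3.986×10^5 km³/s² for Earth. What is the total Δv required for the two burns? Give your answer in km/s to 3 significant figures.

Δv = 3.95 km/s

The Hohmann ellipse has a_t = (r₁ + r₂)/2 = 34210 km.
At r₁ the circular-orbit speed is v₁ = √(μ/r₁) = 7.5353 km/s.
On the transfer ellipse at r₁, v² = μ(2/r − 1/a) gives v_p = √[μ(2/r₁ − 1/a_t)] = 10.095 km/s.
First burn Δv₁ = |v_p − v₁| = 2.5597 km/s.
At r₂, v₂ = √(μ/r₂) = 2.5479 km/s.
Transfer-orbit speed at r₂: v_a = √[μ(2/r₂ − 1/a_t)] = 1.1542 km/s.
Second burn Δv₂ = |v₂ − v_a| = 1.3937 km/s.
Total Δv = Δv₁ + Δv₂ = 3.953 km/s.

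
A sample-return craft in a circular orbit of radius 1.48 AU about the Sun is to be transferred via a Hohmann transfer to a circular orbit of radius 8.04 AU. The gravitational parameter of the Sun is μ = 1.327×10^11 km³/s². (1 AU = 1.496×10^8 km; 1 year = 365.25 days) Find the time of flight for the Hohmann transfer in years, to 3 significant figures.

In km: r₁ = 1.48 × 1.496×10^8 = 2.21408×10^8 km; r₂ = 8.04 × 1.496×10^8 = 1.202784×10^9 km.
Semi-major axis of the transfer orbit: a_t = (2.21408×10^8 + 1.202784×10^9)/2 = 7.12096×10^8 km.
Transfer time t = π√(a_t³/μ) = π√((7.12096×10^8)³ / 1.327×10^11) = 1.639×10^8 s.
Converting: 1.639×10^8 s ÷ 3.15576×10^7 s/year (365.25 × 86400) = 5.19 years.

t = 5.19 years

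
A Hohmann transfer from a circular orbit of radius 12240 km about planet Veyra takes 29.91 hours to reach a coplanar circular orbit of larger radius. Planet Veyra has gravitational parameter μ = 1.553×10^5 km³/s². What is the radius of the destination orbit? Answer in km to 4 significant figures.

Transfer time t = 29.91 hours = 1.07676×10^5 s, and t = π√(a_t³/μ).
So a_t = (μ t²/π²)^(1/3) = (1.553×10^5 × (1.07676×10^5)² / π²)^(1/3) = 56716 km.
Since a_t = (r₁ + r₂)/2, r₂ = 2a_t − r₁ = 2×56716 − 12240 = 1.01192×10^5 km.

r₂ = 1.012×10^5 km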